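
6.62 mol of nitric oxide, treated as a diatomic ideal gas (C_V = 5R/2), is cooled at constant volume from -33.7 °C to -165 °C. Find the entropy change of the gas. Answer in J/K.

ΔS = -109 J/K

In kelvin: T₁ = 239.45 K, T₂ = 108.15 K. At constant volume, ΔS = nC_V ln(T₂/T₁) with C_V = 5R/2 = 20.79 J mol⁻¹ K⁻¹.
ΔS = 6.62 × 20.79 × ln(108.15/239.45) = -109 J/K.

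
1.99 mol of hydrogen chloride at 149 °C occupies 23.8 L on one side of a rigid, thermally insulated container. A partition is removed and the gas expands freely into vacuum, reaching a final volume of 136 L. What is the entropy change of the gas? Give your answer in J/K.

ΔS_gas = 28.8 J/K

For an ideal gas in free expansion Q = 0 and W = 0, so T is unchanged.
Entropy is a state function; using a reversible isothermal path, ΔS_gas = nR ln(V₂/V₁) = 1.99 × 8.314 × ln(136/23.8) = 28.8 J/K.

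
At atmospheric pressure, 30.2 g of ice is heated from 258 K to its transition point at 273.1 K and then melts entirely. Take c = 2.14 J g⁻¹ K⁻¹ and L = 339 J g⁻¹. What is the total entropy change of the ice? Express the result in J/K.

Warming step: ΔS₁ = m c ln(T_tr/T_i) = 30.2 × 2.14 × ln(273.1/258) = 3.676 J/K.
Phase change: ΔS₂ = +mL/T_tr = 30.2 × 339 / 273.1 = 37.49 J/K.
ΔS_total = (3.676) + (37.49) = 41.2 J/K.

ΔS = 41.2 J/K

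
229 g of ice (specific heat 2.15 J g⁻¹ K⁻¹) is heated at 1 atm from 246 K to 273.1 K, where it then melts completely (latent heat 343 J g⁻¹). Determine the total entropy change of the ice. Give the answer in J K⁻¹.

Warming step: ΔS₁ = m c ln(T_tr/T_i) = 229 × 2.15 × ln(273.1/246) = 51.45 J/K.
Phase change: ΔS₂ = +mL/T_tr = 229 × 343 / 273.1 = 287.6 J/K.
ΔS_total = (51.45) + (287.6) = 339 J/K.

ΔS = 339 J/K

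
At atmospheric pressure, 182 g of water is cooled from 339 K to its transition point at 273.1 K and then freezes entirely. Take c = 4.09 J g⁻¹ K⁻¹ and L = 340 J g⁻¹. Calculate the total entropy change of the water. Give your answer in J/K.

ΔS = -387 J/K

Cooling step: ΔS₁ = m c ln(T_tr/T_i) = 182 × 4.09 × ln(273.1/339) = -160.91 J/K.
Phase change: ΔS₂ = −mL/T_tr = −182 × 340 / 273.1 = -226.58 J/K.
ΔS_total = (-160.91) + (-226.58) = -387 J/K.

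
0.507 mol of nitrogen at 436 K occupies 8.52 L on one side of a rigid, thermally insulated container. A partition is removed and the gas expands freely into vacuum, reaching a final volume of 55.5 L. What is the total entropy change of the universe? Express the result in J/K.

ΔS_universe = 7.9 J/K

No heat is exchanged and no work is done, so the ideal-gas temperature stays constant.
Entropy is a state function; using a reversible isothermal path, ΔS_gas = nR ln(V₂/V₁) = 0.507 × 8.314 × ln(55.5/8.52) = 7.9 J/K.
The insulated surroundings exchange no heat, so ΔS_surr = 0 and ΔS_universe = ΔS_gas.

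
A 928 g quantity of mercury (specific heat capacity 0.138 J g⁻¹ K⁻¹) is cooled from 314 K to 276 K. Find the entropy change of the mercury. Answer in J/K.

ΔS = -16.5 J/K

ΔS = ∫dQ_rev/T = m c ln(T₂/T₁) = 928 × 0.138 × ln(276/314) = -16.5 J/K.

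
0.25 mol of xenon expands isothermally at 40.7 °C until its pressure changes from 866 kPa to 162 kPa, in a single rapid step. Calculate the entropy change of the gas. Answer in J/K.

Entropy is a state function, so ΔS_gas depends only on the end states.
For an isothermal ideal gas ΔS_gas = nR ln(P₁/P₂) = 0.25 × 8.314 × ln(866/162) = 3.48 J/K.

ΔS_gas = 3.48 J/K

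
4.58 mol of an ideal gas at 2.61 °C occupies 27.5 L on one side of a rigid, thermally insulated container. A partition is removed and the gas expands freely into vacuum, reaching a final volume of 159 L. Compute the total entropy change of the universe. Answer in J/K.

ΔS_universe = 66.8 J/K

For an ideal gas in free expansion Q = 0 and W = 0, so T is unchanged.
Entropy is a state function; using a reversible isothermal path, ΔS_gas = nR ln(V₂/V₁) = 4.58 × 8.314 × ln(159/27.5) = 66.8 J/K.
The insulated surroundings exchange no heat, so ΔS_surr = 0 and ΔS_universe = ΔS_gas.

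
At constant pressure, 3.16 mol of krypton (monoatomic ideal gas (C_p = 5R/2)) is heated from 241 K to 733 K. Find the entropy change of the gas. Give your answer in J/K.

At constant pressure, ΔS = nC_p ln(T₂/T₁) with C_p = 5R/2 = 20.79 J mol⁻¹ K⁻¹.
ΔS = 3.16 × 20.79 × ln(733/241) = 73.1 J/K.

ΔS = 73.1 J/K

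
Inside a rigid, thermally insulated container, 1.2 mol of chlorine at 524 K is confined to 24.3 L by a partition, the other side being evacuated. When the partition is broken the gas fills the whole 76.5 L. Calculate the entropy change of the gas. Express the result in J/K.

No heat is exchanged and no work is done, so the ideal-gas temperature stays constant.
Entropy is a state function; using a reversible isothermal path, ΔS_gas = nR ln(V₂/V₁) = 1.2 × 8.314 × ln(76.5/24.3) = 11.4 J/K.

ΔS_gas = 11.4 J/K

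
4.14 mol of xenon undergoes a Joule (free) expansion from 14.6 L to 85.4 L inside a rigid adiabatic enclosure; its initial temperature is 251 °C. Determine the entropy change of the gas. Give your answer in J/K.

No heat is exchanged and no work is done, so the ideal-gas temperature stays constant.
Entropy is a state function; using a reversible isothermal path, ΔS_gas = nR ln(V₂/V₁) = 4.14 × 8.314 × ln(85.4/14.6) = 60.8 J/K.

ΔS_gas = 60.8 J/K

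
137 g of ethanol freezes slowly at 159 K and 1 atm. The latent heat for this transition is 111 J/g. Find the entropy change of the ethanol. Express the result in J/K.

ΔS = -95.6 J/K

Heat released by the substance: Q = −mL = −137 × 111 = −15207 J.
At constant T, ΔS = Q_rev/T = −15207 / 159 = -95.6 J/K.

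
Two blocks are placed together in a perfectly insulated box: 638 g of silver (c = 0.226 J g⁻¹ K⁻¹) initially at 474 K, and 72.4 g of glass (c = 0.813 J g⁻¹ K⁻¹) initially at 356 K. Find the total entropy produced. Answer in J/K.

Energy balance: T_f = (m₁c₁T₁ + m₂c₂T₂)/(m₁c₁ + m₂c₂) = 439.79 K.
ΔS₁ = m₁c₁ ln(T_f/T₁) = 144.188 × ln(439.79/474) = -10.8 J/K.
ΔS₂ = m₂c₂ ln(T_f/T₂) = 58.8612 × ln(439.79/356) = 12.44 J/K.
ΔS_total = -10.8 + 12.44 = 1.64 J/K.

ΔS_total = 1.64 J/K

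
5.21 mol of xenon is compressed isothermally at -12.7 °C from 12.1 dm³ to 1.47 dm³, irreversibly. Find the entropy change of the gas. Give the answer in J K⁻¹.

Entropy is a state function, so ΔS_gas depends only on the end states.
For an isothermal ideal gas ΔS_gas = nR ln(V₂/V₁) = 5.21 × 8.314 × ln(1.47/12.1) = -91.3 J/K.

ΔS_gas = -91.3 J/K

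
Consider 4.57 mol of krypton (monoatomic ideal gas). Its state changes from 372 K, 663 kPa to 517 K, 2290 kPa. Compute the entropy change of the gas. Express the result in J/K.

ΔS = nC_p ln(T₂/T₁) − nR ln(P₂/P₁), with C_p = 5R/2 = 20.79 J mol⁻¹ K⁻¹ for a monoatomic ideal gas.
ΔS = 4.57 × [20.79 × ln(517/372) − 8.314 × ln(2290/663)] = -15.8 J/K.

ΔS = -15.8 J/K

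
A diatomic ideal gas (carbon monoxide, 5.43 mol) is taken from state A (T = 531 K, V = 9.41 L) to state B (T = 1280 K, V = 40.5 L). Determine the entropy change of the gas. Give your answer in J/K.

Entropy is a state function: ΔS = nC_V ln(T₂/T₁) + nR ln(V₂/V₁), with C_V = 5R/2 = 20.79 J mol⁻¹ K⁻¹ for a diatomic ideal gas.
ΔS = 5.43 × [20.79 × ln(1280/531) + 8.314 × ln(40.5/9.41)] = 165 J/K.

ΔS = 165 J/K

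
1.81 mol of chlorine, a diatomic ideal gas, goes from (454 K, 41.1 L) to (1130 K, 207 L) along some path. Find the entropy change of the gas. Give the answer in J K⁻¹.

Entropy is a state function: ΔS = nC_V ln(T₂/T₁) + nR ln(V₂/V₁), with C_V = 5R/2 = 20.79 J mol⁻¹ K⁻¹ for a diatomic ideal gas.
ΔS = 1.81 × [20.79 × ln(1130/454) + 8.314 × ln(207/41.1)] = 58.6 J/K.

ΔS = 58.6 J/K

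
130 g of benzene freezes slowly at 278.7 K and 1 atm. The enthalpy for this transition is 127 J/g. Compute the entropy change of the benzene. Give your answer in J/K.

ΔS = -59.2 J/K

Heat released by the substance: Q = −mL = −130 × 127 = −16510 J.
At constant T, ΔS = Q_rev/T = −16510 / 278.7 = -59.2 J/K.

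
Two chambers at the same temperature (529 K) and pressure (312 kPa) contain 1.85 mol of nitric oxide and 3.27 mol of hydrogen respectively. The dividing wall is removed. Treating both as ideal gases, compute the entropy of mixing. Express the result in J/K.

ΔS_mix = 27.8 J/K

Mole fractions: x_A = 1.85/5.12 = 0.361, x_B = 0.639.
ΔS_mix = −R(n_A ln x_A + n_B ln x_B) = −8.314 × (1.85 ln 0.361 + 3.27 ln 0.639) = 27.8 J/K.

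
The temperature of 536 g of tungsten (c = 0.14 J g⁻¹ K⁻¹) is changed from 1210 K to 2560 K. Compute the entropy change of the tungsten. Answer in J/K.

ΔS = ∫dQ_rev/T = m c ln(T₂/T₁) = 536 × 0.14 × ln(2560/1210) = 56.2 J/K.

ΔS = 56.2 J/K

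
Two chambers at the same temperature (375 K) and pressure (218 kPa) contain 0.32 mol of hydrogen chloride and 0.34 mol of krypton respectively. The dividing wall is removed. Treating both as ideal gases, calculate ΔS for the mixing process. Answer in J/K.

ΔS_mix = 3.8 J/K

Mole fractions: x_A = 0.32/0.66 = 0.485, x_B = 0.515.
ΔS_mix = −R(n_A ln x_A + n_B ln x_B) = −8.314 × (0.32 ln 0.485 + 0.34 ln 0.515) = 3.8 J/K.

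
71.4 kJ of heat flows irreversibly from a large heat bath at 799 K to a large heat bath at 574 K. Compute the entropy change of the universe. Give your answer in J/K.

ΔS_total = 35 J/K

ΔS_hot = −Q/T_H = −71400/799 = -89.36 J/K and ΔS_cold = +Q/T_C = 71400/574 = 124.4 J/K.
ΔS_total = -89.36 + 124.4 = 35 J/K, positive as the second law requires.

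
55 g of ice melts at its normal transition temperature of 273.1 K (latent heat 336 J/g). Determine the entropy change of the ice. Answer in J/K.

Heat absorbed by the substance: Q = mL = 55 × 336 = 18480 J.
At constant T, ΔS = Q_rev/T = 18480 / 273.1 = 67.7 J/K.

ΔS = 67.7 J/K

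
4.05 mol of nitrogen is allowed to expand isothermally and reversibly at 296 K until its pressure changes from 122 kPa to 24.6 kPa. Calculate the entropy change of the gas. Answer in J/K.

ΔS_gas = 53.9 J/K

For an isothermal ideal gas ΔS_gas = nR ln(P₁/P₂) = 4.05 × 8.314 × ln(122/24.6) = 53.9 J/K.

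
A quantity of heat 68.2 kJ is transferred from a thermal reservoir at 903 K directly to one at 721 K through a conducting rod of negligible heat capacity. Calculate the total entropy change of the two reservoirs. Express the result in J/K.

ΔS_total = 19.1 J/K

ΔS_hot = −Q/T_H = −68200/903 = -75.53 J/K and ΔS_cold = +Q/T_C = 68200/721 = 94.59 J/K.
ΔS_total = -75.53 + 94.59 = 19.1 J/K, positive as the second law requires.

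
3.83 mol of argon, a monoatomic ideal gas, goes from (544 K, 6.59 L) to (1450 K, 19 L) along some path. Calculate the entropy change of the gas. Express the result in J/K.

Entropy is a state function: ΔS = nC_V ln(T₂/T₁) + nR ln(V₂/V₁), with C_V = 3R/2 = 12.47 J mol⁻¹ K⁻¹ for a monoatomic ideal gas.
ΔS = 3.83 × [12.47 × ln(1450/544) + 8.314 × ln(19/6.59)] = 80.5 J/K.

ΔS = 80.5 J/K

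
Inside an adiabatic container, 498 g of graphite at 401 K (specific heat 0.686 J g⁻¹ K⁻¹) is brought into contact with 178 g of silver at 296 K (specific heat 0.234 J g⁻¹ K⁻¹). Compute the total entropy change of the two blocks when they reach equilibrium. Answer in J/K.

ΔS_total = 1.58 J/K

Energy balance: T_f = (m₁c₁T₁ + m₂c₂T₂)/(m₁c₁ + m₂c₂) = 389.59 K.
ΔS₁ = m₁c₁ ln(T_f/T₁) = 341.628 × ln(389.59/401) = -9.862 J/K.
ΔS₂ = m₂c₂ ln(T_f/T₂) = 41.652 × ln(389.59/296) = 11.44 J/K.
ΔS_total = -9.862 + 11.44 = 1.58 J/K.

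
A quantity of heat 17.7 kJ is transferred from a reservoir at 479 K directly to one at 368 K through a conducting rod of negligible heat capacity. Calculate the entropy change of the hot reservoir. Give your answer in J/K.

ΔS_hot = -37 J/K

The hot reservoir loses heat Q, so ΔS_hot = −Q/T_H = −17700/479 = -37 J/K.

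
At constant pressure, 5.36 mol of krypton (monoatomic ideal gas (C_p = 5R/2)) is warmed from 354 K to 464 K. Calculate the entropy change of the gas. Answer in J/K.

At constant pressure, ΔS = nC_p ln(T₂/T₁) with C_p = 5R/2 = 20.79 J mol⁻¹ K⁻¹.
ΔS = 5.36 × 20.79 × ln(464/354) = 30.1 J/K.

ΔS = 30.1 J/K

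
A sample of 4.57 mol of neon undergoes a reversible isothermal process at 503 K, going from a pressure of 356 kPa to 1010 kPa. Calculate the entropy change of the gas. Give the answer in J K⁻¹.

ΔS_gas = -39.6 J/K

For an isothermal ideal gas ΔS_gas = nR ln(P₁/P₂) = 4.57 × 8.314 × ln(356/1010) = -39.6 J/K.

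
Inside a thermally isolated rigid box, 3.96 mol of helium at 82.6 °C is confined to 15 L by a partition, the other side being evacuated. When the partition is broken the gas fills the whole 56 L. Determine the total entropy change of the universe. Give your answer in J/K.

ΔS_universe = 43.4 J/K

No heat is exchanged and no work is done, so the ideal-gas temperature stays constant.
Entropy is a state function; using a reversible isothermal path, ΔS_gas = nR ln(V₂/V₁) = 3.96 × 8.314 × ln(56/15) = 43.4 J/K.
The insulated surroundings exchange no heat, so ΔS_surr = 0 and ΔS_universe = ΔS_gas.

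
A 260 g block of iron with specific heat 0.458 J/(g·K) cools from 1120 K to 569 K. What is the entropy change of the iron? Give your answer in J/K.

ΔS = -80.6 J/K

ΔS = ∫dQ_rev/T = m c ln(T₂/T₁) = 260 × 0.458 × ln(569/1120) = -80.6 J/K.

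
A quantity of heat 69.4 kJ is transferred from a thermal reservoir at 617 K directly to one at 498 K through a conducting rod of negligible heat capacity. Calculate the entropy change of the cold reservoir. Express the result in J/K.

ΔS_cold = 139 J/K

The cold reservoir gains heat Q, so ΔS_cold = +Q/T_C = 69400/498 = 139 J/K.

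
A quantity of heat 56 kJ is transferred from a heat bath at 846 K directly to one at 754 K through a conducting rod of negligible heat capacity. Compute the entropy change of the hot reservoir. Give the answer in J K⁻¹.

ΔS_hot = -66.2 J/K

The hot reservoir loses heat Q, so ΔS_hot = −Q/T_H = −56000/846 = -66.2 J/K.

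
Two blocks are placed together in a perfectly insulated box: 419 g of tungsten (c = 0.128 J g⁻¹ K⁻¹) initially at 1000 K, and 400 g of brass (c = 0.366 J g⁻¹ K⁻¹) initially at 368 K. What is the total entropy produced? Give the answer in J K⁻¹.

ΔS_total = 22.1 J/K

Energy balance: T_f = (m₁c₁T₁ + m₂c₂T₂)/(m₁c₁ + m₂c₂) = 537.45 K.
ΔS₁ = m₁c₁ ln(T_f/T₁) = 53.632 × ln(537.45/1000) = -33.301 J/K.
ΔS₂ = m₂c₂ ln(T_f/T₂) = 146.4 × ln(537.45/368) = 55.449 J/K.
ΔS_total = -33.301 + 55.449 = 22.1 J/K.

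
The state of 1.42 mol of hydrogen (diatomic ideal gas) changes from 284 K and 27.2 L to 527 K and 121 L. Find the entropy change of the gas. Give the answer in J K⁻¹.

ΔS = 35.9 J/K

Entropy is a state function: ΔS = nC_V ln(T₂/T₁) + nR ln(V₂/V₁), with C_V = 5R/2 = 20.79 J mol⁻¹ K⁻¹ for a diatomic ideal gas.
ΔS = 1.42 × [20.79 × ln(527/284) + 8.314 × ln(121/27.2)] = 35.9 J/K.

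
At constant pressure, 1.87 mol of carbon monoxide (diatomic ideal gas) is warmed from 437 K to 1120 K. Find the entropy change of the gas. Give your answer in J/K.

At constant pressure, ΔS = nC_p ln(T₂/T₁) with C_p = 7R/2 = 29.1 J mol⁻¹ K⁻¹.
ΔS = 1.87 × 29.1 × ln(1120/437) = 51.2 J/K.

ΔS = 51.2 J/K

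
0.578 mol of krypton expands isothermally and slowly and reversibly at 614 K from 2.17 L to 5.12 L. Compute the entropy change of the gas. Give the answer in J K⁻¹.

ΔS_gas = 4.13 J/K

For an isothermal ideal gas ΔS_gas = nR ln(V₂/V₁) = 0.578 × 8.314 × ln(5.12/2.17) = 4.13 J/K.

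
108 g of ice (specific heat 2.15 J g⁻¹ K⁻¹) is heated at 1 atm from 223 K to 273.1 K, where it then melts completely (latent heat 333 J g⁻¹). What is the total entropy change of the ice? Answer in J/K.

ΔS = 179 J/K

Warming step: ΔS₁ = m c ln(T_tr/T_i) = 108 × 2.15 × ln(273.1/223) = 47.06 J/K.
Phase change: ΔS₂ = +mL/T_tr = 108 × 333 / 273.1 = 131.7 J/K.
ΔS_total = (47.06) + (131.7) = 179 J/K.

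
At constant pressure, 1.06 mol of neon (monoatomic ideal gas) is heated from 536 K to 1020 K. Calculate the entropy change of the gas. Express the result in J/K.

At constant pressure, ΔS = nC_p ln(T₂/T₁) with C_p = 5R/2 = 20.79 J mol⁻¹ K⁻¹.
ΔS = 1.06 × 20.79 × ln(1020/536) = 14.2 J/K.

ΔS = 14.2 J/K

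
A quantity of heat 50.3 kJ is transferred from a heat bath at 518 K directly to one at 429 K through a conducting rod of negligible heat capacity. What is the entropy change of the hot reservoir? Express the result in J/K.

ΔS_hot = -97.1 J/K

The hot reservoir loses heat Q, so ΔS_hot = −Q/T_H = −50300/518 = -97.1 J/K.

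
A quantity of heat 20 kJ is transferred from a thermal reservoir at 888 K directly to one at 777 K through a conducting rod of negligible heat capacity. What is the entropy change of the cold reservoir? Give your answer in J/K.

ΔS_cold = 25.7 J/K

The cold reservoir gains heat Q, so ΔS_cold = +Q/T_C = 20000/777 = 25.7 J/K.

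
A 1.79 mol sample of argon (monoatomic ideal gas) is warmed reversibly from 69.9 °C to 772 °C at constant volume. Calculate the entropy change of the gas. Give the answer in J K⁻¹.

In kelvin: T₁ = 343.05 K, T₂ = 1045.15 K. At constant volume, ΔS = nC_V ln(T₂/T₁) with C_V = 3R/2 = 12.47 J mol⁻¹ K⁻¹.
ΔS = 1.79 × 12.47 × ln(1045.15/343.05) = 24.9 J/K.

ΔS = 24.9 J/K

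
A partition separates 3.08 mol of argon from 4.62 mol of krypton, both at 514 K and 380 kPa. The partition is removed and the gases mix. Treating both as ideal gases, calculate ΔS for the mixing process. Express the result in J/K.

Mole fractions: x_A = 3.08/7.7 = 0.4, x_B = 0.6.
ΔS_mix = −R(n_A ln x_A + n_B ln x_B) = −8.314 × (3.08 ln 0.4 + 4.62 ln 0.6) = 43.1 J/K.

ΔS_mix = 43.1 J/K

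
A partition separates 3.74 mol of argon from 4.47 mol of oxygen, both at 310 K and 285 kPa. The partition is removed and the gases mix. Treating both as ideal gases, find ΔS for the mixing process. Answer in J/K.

Mole fractions: x_A = 3.74/8.21 = 0.456, x_B = 0.544.
ΔS_mix = −R(n_A ln x_A + n_B ln x_B) = −8.314 × (3.74 ln 0.456 + 4.47 ln 0.544) = 47 J/K.

ΔS_mix = 47 J/K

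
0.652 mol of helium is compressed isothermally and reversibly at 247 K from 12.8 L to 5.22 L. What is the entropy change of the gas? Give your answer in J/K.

For an isothermal ideal gas ΔS_gas = nR ln(V₂/V₁) = 0.652 × 8.314 × ln(5.22/12.8) = -4.86 J/K.

ΔS_gas = -4.86 J/K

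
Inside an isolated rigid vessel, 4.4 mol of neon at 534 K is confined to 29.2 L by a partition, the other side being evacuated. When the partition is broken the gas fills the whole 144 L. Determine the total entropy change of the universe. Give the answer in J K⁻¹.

No heat is exchanged and no work is done, so the ideal-gas temperature stays constant.
Entropy is a state function; using a reversible isothermal path, ΔS_gas = nR ln(V₂/V₁) = 4.4 × 8.314 × ln(144/29.2) = 58.4 J/K.
The insulated surroundings exchange no heat, so ΔS_surr = 0 and ΔS_universe = ΔS_gas.

ΔS_universe = 58.4 J/K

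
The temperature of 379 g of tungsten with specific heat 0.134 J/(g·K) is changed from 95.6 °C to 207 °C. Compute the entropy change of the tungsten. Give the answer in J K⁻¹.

In kelvin: T₁ = 368.75 K, T₂ = 480.15 K. ΔS = ∫dQ_rev/T = m c ln(T₂/T₁) = 379 × 0.134 × ln(480.15/368.75) = 13.4 J/K.

ΔS = 13.4 J/K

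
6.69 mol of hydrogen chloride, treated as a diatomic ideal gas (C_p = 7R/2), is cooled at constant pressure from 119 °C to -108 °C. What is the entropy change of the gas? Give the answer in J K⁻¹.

In kelvin: T₁ = 392.15 K, T₂ = 165.15 K. At constant pressure, ΔS = nC_p ln(T₂/T₁) with C_p = 7R/2 = 29.1 J mol⁻¹ K⁻¹.
ΔS = 6.69 × 29.1 × ln(165.15/392.15) = -168 J/K.

ΔS = -168 J/K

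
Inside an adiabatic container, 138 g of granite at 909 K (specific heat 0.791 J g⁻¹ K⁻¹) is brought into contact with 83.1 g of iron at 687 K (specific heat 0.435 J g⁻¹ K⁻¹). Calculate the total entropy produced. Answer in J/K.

ΔS_total = 1.01 J/K

Energy balance: T_f = (m₁c₁T₁ + m₂c₂T₂)/(m₁c₁ + m₂c₂) = 853.77 K.
ΔS₁ = m₁c₁ ln(T_f/T₁) = 109.158 × ln(853.77/909) = -6.842 J/K.
ΔS₂ = m₂c₂ ln(T_f/T₂) = 36.1485 × ln(853.77/687) = 7.856 J/K.
ΔS_total = -6.842 + 7.856 = 1.01 J/K.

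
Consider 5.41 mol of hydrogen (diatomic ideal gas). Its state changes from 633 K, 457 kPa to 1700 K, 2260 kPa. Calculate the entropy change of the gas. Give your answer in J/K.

ΔS = 83.6 J/K

ΔS = nC_p ln(T₂/T₁) − nR ln(P₂/P₁), with C_p = 7R/2 = 29.1 J mol⁻¹ K⁻¹ for a diatomic ideal gas.
ΔS = 5.41 × [29.1 × ln(1700/633) − 8.314 × ln(2260/457)] = 83.6 J/K.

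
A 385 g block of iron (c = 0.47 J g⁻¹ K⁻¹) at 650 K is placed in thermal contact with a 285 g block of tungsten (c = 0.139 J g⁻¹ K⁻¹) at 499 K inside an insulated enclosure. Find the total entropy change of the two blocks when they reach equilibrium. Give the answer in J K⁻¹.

ΔS_total = 1.07 J/K

Energy balance: T_f = (m₁c₁T₁ + m₂c₂T₂)/(m₁c₁ + m₂c₂) = 622.88 K.
ΔS₁ = m₁c₁ ln(T_f/T₁) = 180.95 × ln(622.88/650) = -7.712 J/K.
ΔS₂ = m₂c₂ ln(T_f/T₂) = 39.615 × ln(622.88/499) = 8.784 J/K.
ΔS_total = -7.712 + 8.784 = 1.07 J/K.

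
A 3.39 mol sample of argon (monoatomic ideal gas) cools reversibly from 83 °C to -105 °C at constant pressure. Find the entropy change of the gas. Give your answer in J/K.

ΔS = -52.9 J/K

In kelvin: T₁ = 356.15 K, T₂ = 168.15 K. At constant pressure, ΔS = nC_p ln(T₂/T₁) with C_p = 5R/2 = 20.79 J mol⁻¹ K⁻¹.
ΔS = 3.39 × 20.79 × ln(168.15/356.15) = -52.9 J/K.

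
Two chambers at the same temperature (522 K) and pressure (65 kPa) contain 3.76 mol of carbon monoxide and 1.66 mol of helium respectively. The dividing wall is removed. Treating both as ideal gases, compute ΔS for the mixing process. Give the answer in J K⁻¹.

Mole fractions: x_A = 3.76/5.42 = 0.694, x_B = 0.306.
ΔS_mix = −R(n_A ln x_A + n_B ln x_B) = −8.314 × (3.76 ln 0.694 + 1.66 ln 0.306) = 27.8 J/K.

ΔS_mix = 27.8 J/K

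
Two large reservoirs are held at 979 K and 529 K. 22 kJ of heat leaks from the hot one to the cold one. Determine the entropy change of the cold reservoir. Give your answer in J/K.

ΔS_cold = 41.6 J/K

The cold reservoir gains heat Q, so ΔS_cold = +Q/T_C = 22000/529 = 41.6 J/K.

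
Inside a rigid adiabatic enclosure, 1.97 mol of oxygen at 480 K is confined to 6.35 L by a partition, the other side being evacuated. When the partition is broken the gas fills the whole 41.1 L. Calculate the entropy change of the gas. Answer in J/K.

For an ideal gas in free expansion Q = 0 and W = 0, so T is unchanged.
Entropy is a state function; using a reversible isothermal path, ΔS_gas = nR ln(V₂/V₁) = 1.97 × 8.314 × ln(41.1/6.35) = 30.6 J/K.

ΔS_gas = 30.6 J/K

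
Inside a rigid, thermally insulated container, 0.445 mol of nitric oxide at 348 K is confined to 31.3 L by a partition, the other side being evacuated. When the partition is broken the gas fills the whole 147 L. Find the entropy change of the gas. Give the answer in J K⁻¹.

ΔS_gas = 5.72 J/K

No heat is exchanged and no work is done, so the ideal-gas temperature stays constant.
Entropy is a state function; using a reversible isothermal path, ΔS_gas = nR ln(V₂/V₁) = 0.445 × 8.314 × ln(147/31.3) = 5.72 J/K.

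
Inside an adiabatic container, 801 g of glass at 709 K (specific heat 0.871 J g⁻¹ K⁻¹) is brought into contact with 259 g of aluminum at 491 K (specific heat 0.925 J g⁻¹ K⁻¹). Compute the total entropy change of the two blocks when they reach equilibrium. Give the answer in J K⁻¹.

ΔS_total = 11.3 J/K

Energy balance: T_f = (m₁c₁T₁ + m₂c₂T₂)/(m₁c₁ + m₂c₂) = 653.28 K.
ΔS₁ = m₁c₁ ln(T_f/T₁) = 697.671 × ln(653.28/709) = -57.11 J/K.
ΔS₂ = m₂c₂ ln(T_f/T₂) = 239.575 × ln(653.28/491) = 68.41 J/K.
ΔS_total = -57.11 + 68.41 = 11.3 J/K.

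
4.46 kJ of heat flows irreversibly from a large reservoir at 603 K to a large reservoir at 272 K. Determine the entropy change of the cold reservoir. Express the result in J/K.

ΔS_cold = 16.4 J/K

The cold reservoir gains heat Q, so ΔS_cold = +Q/T_C = 4460/272 = 16.4 J/K.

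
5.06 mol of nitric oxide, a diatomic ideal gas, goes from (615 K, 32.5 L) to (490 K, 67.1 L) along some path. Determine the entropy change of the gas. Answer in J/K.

Entropy is a state function: ΔS = nC_V ln(T₂/T₁) + nR ln(V₂/V₁), with C_V = 5R/2 = 20.79 J mol⁻¹ K⁻¹ for a diatomic ideal gas.
ΔS = 5.06 × [20.79 × ln(490/615) + 8.314 × ln(67.1/32.5)] = 6.6 J/K.

ΔS = 6.6 J/K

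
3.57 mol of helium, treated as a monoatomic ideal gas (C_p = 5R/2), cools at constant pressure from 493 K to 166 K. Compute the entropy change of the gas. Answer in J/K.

ΔS = -80.8 J/K

At constant pressure, ΔS = nC_p ln(T₂/T₁) with C_p = 5R/2 = 20.79 J mol⁻¹ K⁻¹.
ΔS = 3.57 × 20.79 × ln(166/493) = -80.8 J/K.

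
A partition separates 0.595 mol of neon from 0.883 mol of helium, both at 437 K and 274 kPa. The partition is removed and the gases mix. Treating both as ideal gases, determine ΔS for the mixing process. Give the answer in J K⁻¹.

Mole fractions: x_A = 0.595/1.48 = 0.403, x_B = 0.597.
ΔS_mix = −R(n_A ln x_A + n_B ln x_B) = −8.314 × (0.595 ln 0.403 + 0.883 ln 0.597) = 8.28 J/K.

ΔS_mix = 8.28 J/K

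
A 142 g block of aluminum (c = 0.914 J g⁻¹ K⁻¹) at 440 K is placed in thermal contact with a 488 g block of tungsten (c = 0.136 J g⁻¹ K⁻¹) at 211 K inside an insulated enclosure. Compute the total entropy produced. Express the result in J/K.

Energy balance: T_f = (m₁c₁T₁ + m₂c₂T₂)/(m₁c₁ + m₂c₂) = 362.52 K.
ΔS₁ = m₁c₁ ln(T_f/T₁) = 129.788 × ln(362.52/440) = -25.14 J/K.
ΔS₂ = m₂c₂ ln(T_f/T₂) = 66.368 × ln(362.52/211) = 35.92 J/K.
ΔS_total = -25.14 + 35.92 = 10.8 J/K.

ΔS_total = 10.8 J/K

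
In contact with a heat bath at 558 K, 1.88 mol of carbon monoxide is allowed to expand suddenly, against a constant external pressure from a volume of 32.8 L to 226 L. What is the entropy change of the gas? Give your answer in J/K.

ΔS_gas = 30.2 J/K

Entropy is a state function, so ΔS_gas depends only on the end states.
For an isothermal ideal gas ΔS_gas = nR ln(V₂/V₁) = 1.88 × 8.314 × ln(226/32.8) = 30.2 J/K.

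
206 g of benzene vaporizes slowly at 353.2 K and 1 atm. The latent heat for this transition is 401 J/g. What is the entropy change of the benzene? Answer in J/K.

ΔS = 234 J/K

Heat absorbed by the substance: Q = mL = 206 × 401 = 82606 J.
At constant T, ΔS = Q_rev/T = 82606 / 353.2 = 234 J/K.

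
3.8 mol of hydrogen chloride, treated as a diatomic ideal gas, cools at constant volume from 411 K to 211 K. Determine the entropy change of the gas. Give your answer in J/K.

At constant volume, ΔS = nC_V ln(T₂/T₁) with C_V = 5R/2 = 20.79 J mol⁻¹ K⁻¹.
ΔS = 3.8 × 20.79 × ln(211/411) = -52.7 J/K.

ΔS = -52.7 J/K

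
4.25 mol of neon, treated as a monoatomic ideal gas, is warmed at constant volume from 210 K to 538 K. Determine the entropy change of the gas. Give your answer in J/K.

ΔS = 49.9 J/K

At constant volume, ΔS = nC_V ln(T₂/T₁) with C_V = 3R/2 = 12.47 J mol⁻¹ K⁻¹.
ΔS = 4.25 × 12.47 × ln(538/210) = 49.9 J/K.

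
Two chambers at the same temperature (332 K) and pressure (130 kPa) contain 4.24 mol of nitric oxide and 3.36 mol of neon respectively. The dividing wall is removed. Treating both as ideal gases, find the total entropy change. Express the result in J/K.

ΔS_mix = 43.4 J/K

Mole fractions: x_A = 4.24/7.6 = 0.558, x_B = 0.442.
ΔS_mix = −R(n_A ln x_A + n_B ln x_B) = −8.314 × (4.24 ln 0.558 + 3.36 ln 0.442) = 43.4 J/K.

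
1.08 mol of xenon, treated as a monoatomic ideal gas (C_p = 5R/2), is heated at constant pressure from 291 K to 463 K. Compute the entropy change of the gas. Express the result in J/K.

ΔS = 10.4 J/K

At constant pressure, ΔS = nC_p ln(T₂/T₁) with C_p = 5R/2 = 20.79 J mol⁻¹ K⁻¹.
ΔS = 1.08 × 20.79 × ln(463/291) = 10.4 J/K.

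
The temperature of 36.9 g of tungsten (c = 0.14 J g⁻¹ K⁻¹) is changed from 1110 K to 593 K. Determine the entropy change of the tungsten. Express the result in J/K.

ΔS = -3.24 J/K

ΔS = ∫dQ_rev/T = m c ln(T₂/T₁) = 36.9 × 0.14 × ln(593/1110) = -3.24 J/K.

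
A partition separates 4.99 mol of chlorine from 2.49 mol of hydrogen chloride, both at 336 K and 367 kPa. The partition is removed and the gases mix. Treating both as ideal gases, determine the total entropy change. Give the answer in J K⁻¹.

ΔS_mix = 39.6 J/K

Mole fractions: x_A = 4.99/7.48 = 0.667, x_B = 0.333.
ΔS_mix = −R(n_A ln x_A + n_B ln x_B) = −8.314 × (4.99 ln 0.667 + 2.49 ln 0.333) = 39.6 J/K.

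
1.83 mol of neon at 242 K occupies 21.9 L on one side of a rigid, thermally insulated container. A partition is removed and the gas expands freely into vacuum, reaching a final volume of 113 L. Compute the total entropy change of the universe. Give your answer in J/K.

ΔS_universe = 25 J/K

No heat is exchanged and no work is done, so the ideal-gas temperature stays constant.
Entropy is a state function; using a reversible isothermal path, ΔS_gas = nR ln(V₂/V₁) = 1.83 × 8.314 × ln(113/21.9) = 25 J/K.
The insulated surroundings exchange no heat, so ΔS_surr = 0 and ΔS_universe = ΔS_gas.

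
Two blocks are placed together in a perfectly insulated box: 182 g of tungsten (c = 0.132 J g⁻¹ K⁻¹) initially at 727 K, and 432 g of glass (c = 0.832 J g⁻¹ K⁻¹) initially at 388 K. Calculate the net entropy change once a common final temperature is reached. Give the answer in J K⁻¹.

ΔS_total = 5.35 J/K

Energy balance: T_f = (m₁c₁T₁ + m₂c₂T₂)/(m₁c₁ + m₂c₂) = 409.24 K.
ΔS₁ = m₁c₁ ln(T_f/T₁) = 24.024 × ln(409.24/727) = -13.805 J/K.
ΔS₂ = m₂c₂ ln(T_f/T₂) = 359.424 × ln(409.24/388) = 19.155 J/K.
ΔS_total = -13.805 + 19.155 = 5.35 J/K.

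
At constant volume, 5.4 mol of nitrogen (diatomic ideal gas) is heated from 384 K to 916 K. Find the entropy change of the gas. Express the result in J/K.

ΔS = 97.6 J/K

At constant volume, ΔS = nC_V ln(T₂/T₁) with C_V = 5R/2 = 20.79 J mol⁻¹ K⁻¹.
ΔS = 5.4 × 20.79 × ln(916/384) = 97.6 J/K.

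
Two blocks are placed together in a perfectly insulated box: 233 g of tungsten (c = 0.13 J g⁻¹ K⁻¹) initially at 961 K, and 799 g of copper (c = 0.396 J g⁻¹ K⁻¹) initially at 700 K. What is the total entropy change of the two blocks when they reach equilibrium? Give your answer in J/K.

Energy balance: T_f = (m₁c₁T₁ + m₂c₂T₂)/(m₁c₁ + m₂c₂) = 722.8 K.
ΔS₁ = m₁c₁ ln(T_f/T₁) = 30.29 × ln(722.8/961) = -8.6277 J/K.
ΔS₂ = m₂c₂ ln(T_f/T₂) = 316.404 × ln(722.8/700) = 10.143 J/K.
ΔS_total = -8.6277 + 10.143 = 1.52 J/K.

ΔS_total = 1.52 J/K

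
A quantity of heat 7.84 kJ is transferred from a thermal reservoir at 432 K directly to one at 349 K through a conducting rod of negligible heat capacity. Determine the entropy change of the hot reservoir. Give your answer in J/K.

ΔS_hot = -18.1 J/K

The hot reservoir loses heat Q, so ΔS_hot = −Q/T_H = −7840/432 = -18.1 J/K.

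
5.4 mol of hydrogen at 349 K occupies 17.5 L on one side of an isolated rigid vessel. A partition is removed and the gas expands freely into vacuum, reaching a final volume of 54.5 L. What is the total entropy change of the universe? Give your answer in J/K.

For an ideal gas in free expansion Q = 0 and W = 0, so T is unchanged.
Entropy is a state function; using a reversible isothermal path, ΔS_gas = nR ln(V₂/V₁) = 5.4 × 8.314 × ln(54.5/17.5) = 51 J/K.
The insulated surroundings exchange no heat, so ΔS_surr = 0 and ΔS_universe = ΔS_gas.

ΔS_universe = 51 J/K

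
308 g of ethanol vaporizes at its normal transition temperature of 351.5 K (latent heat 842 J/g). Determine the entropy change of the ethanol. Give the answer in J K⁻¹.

Heat absorbed by the substance: Q = mL = 308 × 842 = 259336 J.
At constant T, ΔS = Q_rev/T = 259336 / 351.5 = 738 J/K.

ΔS = 738 J/K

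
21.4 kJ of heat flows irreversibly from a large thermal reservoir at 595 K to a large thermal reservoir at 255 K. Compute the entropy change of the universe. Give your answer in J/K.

ΔS_hot = −Q/T_H = −21400/595 = -35.97 J/K and ΔS_cold = +Q/T_C = 21400/255 = 83.92 J/K.
ΔS_total = -35.97 + 83.92 = 48 J/K, positive as the second law requires.

ΔS_total = 48 J/K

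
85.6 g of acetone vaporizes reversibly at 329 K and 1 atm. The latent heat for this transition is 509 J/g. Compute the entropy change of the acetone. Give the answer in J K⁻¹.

Heat absorbed by the substance: Q = mL = 85.6 × 509 = 43570.4 J.
At constant T, ΔS = Q_rev/T = 43570.4 / 329 = 132 J/K.

ΔS = 132 J/K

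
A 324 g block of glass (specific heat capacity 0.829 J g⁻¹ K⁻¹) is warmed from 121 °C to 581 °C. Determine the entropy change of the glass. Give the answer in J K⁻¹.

In kelvin: T₁ = 394.15 K, T₂ = 854.15 K. ΔS = ∫dQ_rev/T = m c ln(T₂/T₁) = 324 × 0.829 × ln(854.15/394.15) = 208 J/K.

ΔS = 208 J/K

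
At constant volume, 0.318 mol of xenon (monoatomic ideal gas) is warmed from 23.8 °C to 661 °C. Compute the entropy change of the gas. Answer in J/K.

ΔS = 4.55 J/K

In kelvin: T₁ = 296.95 K, T₂ = 934.15 K. At constant volume, ΔS = nC_V ln(T₂/T₁) with C_V = 3R/2 = 12.47 J mol⁻¹ K⁻¹.
ΔS = 0.318 × 12.47 × ln(934.15/296.95) = 4.55 J/K.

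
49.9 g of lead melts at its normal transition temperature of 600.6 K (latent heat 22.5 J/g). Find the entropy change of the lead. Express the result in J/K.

Heat absorbed by the substance: Q = mL = 49.9 × 22.5 = 1122.75 J.
At constant T, ΔS = Q_rev/T = 1122.75 / 600.6 = 1.87 J/K.

ΔS = 1.87 J/K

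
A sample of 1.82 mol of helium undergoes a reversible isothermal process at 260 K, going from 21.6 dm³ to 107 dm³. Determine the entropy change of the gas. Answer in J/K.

For an isothermal ideal gas ΔS_gas = nR ln(V₂/V₁) = 1.82 × 8.314 × ln(107/21.6) = 24.2 J/K.

ΔS_gas = 24.2 J/K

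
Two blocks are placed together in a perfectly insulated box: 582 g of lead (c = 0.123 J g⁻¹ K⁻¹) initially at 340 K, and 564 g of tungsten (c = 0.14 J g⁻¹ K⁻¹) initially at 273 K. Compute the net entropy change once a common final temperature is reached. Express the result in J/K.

ΔS_total = 0.906 J/K

Energy balance: T_f = (m₁c₁T₁ + m₂c₂T₂)/(m₁c₁ + m₂c₂) = 304.86 K.
ΔS₁ = m₁c₁ ln(T_f/T₁) = 71.586 × ln(304.86/340) = -7.8097 J/K.
ΔS₂ = m₂c₂ ln(T_f/T₂) = 78.96 × ln(304.86/273) = 8.7154 J/K.
ΔS_total = -7.8097 + 8.7154 = 0.906 J/K.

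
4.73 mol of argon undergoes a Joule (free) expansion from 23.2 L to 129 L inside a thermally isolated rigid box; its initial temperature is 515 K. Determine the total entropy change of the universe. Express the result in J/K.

For an ideal gas in free expansion Q = 0 and W = 0, so T is unchanged.
Entropy is a state function; using a reversible isothermal path, ΔS_gas = nR ln(V₂/V₁) = 4.73 × 8.314 × ln(129/23.2) = 67.5 J/K.
The insulated surroundings exchange no heat, so ΔS_surr = 0 and ΔS_universe = ΔS_gas.

ΔS_universe = 67.5 J/K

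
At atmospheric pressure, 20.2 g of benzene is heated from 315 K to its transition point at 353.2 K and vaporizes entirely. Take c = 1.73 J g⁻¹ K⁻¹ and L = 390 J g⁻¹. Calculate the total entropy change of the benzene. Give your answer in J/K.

Warming step: ΔS₁ = m c ln(T_tr/T_i) = 20.2 × 1.73 × ln(353.2/315) = 4 J/K.
Phase change: ΔS₂ = +mL/T_tr = 20.2 × 390 / 353.2 = 22.3 J/K.
ΔS_total = (4) + (22.3) = 26.3 J/K.

ΔS = 26.3 J/K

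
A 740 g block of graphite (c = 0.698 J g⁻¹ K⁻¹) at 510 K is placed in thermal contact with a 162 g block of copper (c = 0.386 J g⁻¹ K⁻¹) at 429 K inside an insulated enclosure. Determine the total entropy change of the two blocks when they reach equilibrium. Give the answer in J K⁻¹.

ΔS_total = 0.797 J/K

Energy balance: T_f = (m₁c₁T₁ + m₂c₂T₂)/(m₁c₁ + m₂c₂) = 501.25 K.
ΔS₁ = m₁c₁ ln(T_f/T₁) = 516.52 × ln(501.25/510) = -8.936 J/K.
ΔS₂ = m₂c₂ ln(T_f/T₂) = 62.532 × ln(501.25/429) = 9.733 J/K.
ΔS_total = -8.936 + 9.733 = 0.797 J/K.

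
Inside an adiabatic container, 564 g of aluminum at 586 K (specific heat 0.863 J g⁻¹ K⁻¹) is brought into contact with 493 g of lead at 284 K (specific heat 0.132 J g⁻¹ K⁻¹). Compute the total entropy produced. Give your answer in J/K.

Energy balance: T_f = (m₁c₁T₁ + m₂c₂T₂)/(m₁c₁ + m₂c₂) = 550.38 K.
ΔS₁ = m₁c₁ ln(T_f/T₁) = 486.732 × ln(550.38/586) = -30.52 J/K.
ΔS₂ = m₂c₂ ln(T_f/T₂) = 65.076 × ln(550.38/284) = 43.06 J/K.
ΔS_total = -30.52 + 43.06 = 12.5 J/K.

ΔS_total = 12.5 J/K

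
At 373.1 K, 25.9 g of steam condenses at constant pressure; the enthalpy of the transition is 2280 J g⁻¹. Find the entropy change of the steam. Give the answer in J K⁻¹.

ΔS = -158 J/K

Heat released by the substance: Q = −mL = −25.9 × 2280 = −59052 J.
At constant T, ΔS = Q_rev/T = −59052 / 373.1 = -158 J/K.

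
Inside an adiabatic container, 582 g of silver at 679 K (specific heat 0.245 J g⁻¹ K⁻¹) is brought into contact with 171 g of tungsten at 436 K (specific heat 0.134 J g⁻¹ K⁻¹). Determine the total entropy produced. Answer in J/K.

ΔS_total = 1.74 J/K

Energy balance: T_f = (m₁c₁T₁ + m₂c₂T₂)/(m₁c₁ + m₂c₂) = 645.36 K.
ΔS₁ = m₁c₁ ln(T_f/T₁) = 142.59 × ln(645.36/679) = -7.246 J/K.
ΔS₂ = m₂c₂ ln(T_f/T₂) = 22.914 × ln(645.36/436) = 8.986 J/K.
ΔS_total = -7.246 + 8.986 = 1.74 J/K.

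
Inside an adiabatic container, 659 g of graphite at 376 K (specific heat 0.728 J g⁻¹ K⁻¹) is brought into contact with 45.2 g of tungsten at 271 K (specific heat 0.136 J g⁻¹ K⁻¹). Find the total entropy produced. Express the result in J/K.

ΔS_total = 0.293 J/K

Energy balance: T_f = (m₁c₁T₁ + m₂c₂T₂)/(m₁c₁ + m₂c₂) = 374.67 K.
ΔS₁ = m₁c₁ ln(T_f/T₁) = 479.752 × ln(374.67/376) = -1.698 J/K.
ΔS₂ = m₂c₂ ln(T_f/T₂) = 6.1472 × ln(374.67/271) = 1.991 J/K.
ΔS_total = -1.698 + 1.991 = 0.293 J/K.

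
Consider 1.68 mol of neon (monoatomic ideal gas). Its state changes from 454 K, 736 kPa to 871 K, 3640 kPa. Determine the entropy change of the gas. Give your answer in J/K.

ΔS = nC_p ln(T₂/T₁) − nR ln(P₂/P₁), with C_p = 5R/2 = 20.79 J mol⁻¹ K⁻¹ for a monoatomic ideal gas.
ΔS = 1.68 × [20.79 × ln(871/454) − 8.314 × ln(3640/736)] = 0.424 J/K.

ΔS = 0.424 J/K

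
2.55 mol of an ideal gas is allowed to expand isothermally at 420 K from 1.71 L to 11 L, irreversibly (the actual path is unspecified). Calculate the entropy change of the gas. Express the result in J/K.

ΔS_gas = 39.5 J/K

Entropy is a state function, so ΔS_gas depends only on the end states.
For an isothermal ideal gas ΔS_gas = nR ln(V₂/V₁) = 2.55 × 8.314 × ln(11/1.71) = 39.5 J/K.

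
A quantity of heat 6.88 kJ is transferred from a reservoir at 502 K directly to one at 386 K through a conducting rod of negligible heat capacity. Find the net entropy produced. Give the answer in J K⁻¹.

ΔS_hot = −Q/T_H = −6880/502 = -13.705 J/K and ΔS_cold = +Q/T_C = 6880/386 = 17.824 J/K.
ΔS_total = -13.705 + 17.824 = 4.12 J/K, positive as the second law requires.

ΔS_total = 4.12 J/K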